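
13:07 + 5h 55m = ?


Start: 787 minutes from midnight
Add: 355 minutes
Total: 1142 minutes
Hours: 1142 ÷ 60 = 19 remainder 2

19:02


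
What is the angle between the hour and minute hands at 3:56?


142.0°

Hour hand = 3×30 + 56×0.5 = 118.0°
Minute hand = 56×6 = 336°
Difference = |118.0 - 336| = 218.0°
Since > 180°: 360 - 218.0 = 142.0°


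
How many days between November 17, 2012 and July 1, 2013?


226 days

From November 17, 2012 to July 1, 2013
Rest of November 2012: 30 - 17 = 13
Full months: December 31, January 31, February 2013 28, March 31, April 30, May 31, June 30
Days into July 2013: 1
Total = 13 + 31 + 31 + 28 + 31 + 30 + 31 + 30 + 1 = 226 days


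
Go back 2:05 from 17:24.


Start: 1044 minutes from midnight
Subtract: 125 minutes
Remaining: 1044 - 125 = 919
Hours: 15, Minutes: 19

15:19


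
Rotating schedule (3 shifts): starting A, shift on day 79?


Shift A

Shifts: A, B, C
Start: A (index 0)
Day 79: (0 + 79 - 1) mod 3
= 78 mod 3
= 0
Index 0 → shift A


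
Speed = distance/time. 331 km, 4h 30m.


73.6 km/h

Distance: 331 km
Time: 4h 30m = 270 min = 270/60 = 9/2 hours
Speed = 331 ÷ (9/2) = 331 × 2 / 9 = 662/9 ≈ 73.6 km/h


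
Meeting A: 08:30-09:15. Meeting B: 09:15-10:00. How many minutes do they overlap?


Meeting A: 510-555 (in minutes from midnight)
Meeting B: 555-600
Overlap start = max(510, 555) = 555
Overlap end = min(555, 600) = 555
Overlap = max(0, 555 - 555) = 0 min

0 minutes


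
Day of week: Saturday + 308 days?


Start: Saturday (index 5)
(5 + 308) mod 7
= 313 mod 7
= 5
Index 5 → Saturday

Saturday


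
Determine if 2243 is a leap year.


Rules: divisible by 4 AND (not by 100 OR by 400)
2243 ÷ 4 = 560 remainder 3 → not divisible by 4
Not divisible by 4 → not a leap year

No


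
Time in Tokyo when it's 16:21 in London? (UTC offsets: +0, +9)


01:21 (next day)

Time difference = UTC+9 - UTC+0 = +9 hours
New hour = (16 + 9) mod 24
= 25 mod 24 = 1
Minutes unchanged → 01:21; 25 ≥ 24 → next day


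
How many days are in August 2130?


31 days

Month: August (month 8)
August has 31 days


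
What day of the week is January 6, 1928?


Friday

Zeller's congruence:
q=6, m=13, k=27, j=19
h = (6 + ⌊13×14/5⌋ + 27 + ⌊27/4⌋ + ⌊19/4⌋ - 2×19) mod 7
= (6 + 36 + 27 + 6 + 4 - 38) mod 7
= 41 mod 7 = 6
h=6 → Friday


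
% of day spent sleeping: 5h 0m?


Time: 300 minutes
Day: 1440 minutes
Percentage = (300/1440) × 100 ≈ 20.8%

20.8%


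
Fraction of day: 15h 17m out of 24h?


Total minutes: 15×60 + 17 = 917
Day = 24×60 = 1440 minutes
Fraction = 917/1440 ≈ 0.6368
As a percentage: 917/1440 × 100 ≈ 63.68%

0.6368 (63.68%)


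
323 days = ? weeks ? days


Weeks: 323 ÷ 7 = 46 remainder 1

46 weeks 1 days


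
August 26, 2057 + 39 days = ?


October 4, 2057

Start: August 26, 2057
Add 39 days
August 26 → September 1: 31 - 26 + 1 = 6 days (39 - 6 = 33 left)
September 1 → October 1: 30 - 1 + 1 = 30 days (33 - 30 = 3 left)
October 1 + 3 = October 4, 2057


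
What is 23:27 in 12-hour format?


Hour: 23
23 - 12 = 11 → PM

11:27 PM


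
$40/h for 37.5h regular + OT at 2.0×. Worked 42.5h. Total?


Regular: 37.5h × $40 = $1500.00
Overtime: 42.5 - 37.5 = 5.0h
OT pay: 5.0h × $40 × 2.0 = $400.00
Total = $1500.00 + $400.00 = $1900.00

$1900.00


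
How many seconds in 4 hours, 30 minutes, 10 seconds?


Hours: 4 × 3600 = 14400
Minutes: 30 × 60 = 1800
Seconds: 10
Total = 14400 + 1800 + 10 = 16210

16210 seconds


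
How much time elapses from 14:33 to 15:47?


1h 14m

End time in minutes: 15×60 + 47 = 947
Start time in minutes: 14×60 + 33 = 873
Difference = 947 - 873 = 74 minutes
= 1 hours 14 minutes


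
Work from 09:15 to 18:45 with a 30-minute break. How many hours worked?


Total time = (18×60+45) - (9×60+15)
= 1125 - 555 = 570 min
Minus break: 570 - 30 = 540 min
= 9h 0m

9h 0m (540 minutes)


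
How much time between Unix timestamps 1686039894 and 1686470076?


430182 seconds (119.5 hours / 4.98 days)

Difference = 1686470076 - 1686039894 = 430182 seconds
In hours: 430182 / 3600 ≈ 119.5
In days: 430182 / 86400 ≈ 4.98


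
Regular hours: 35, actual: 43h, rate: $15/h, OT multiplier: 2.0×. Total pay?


Regular: 35h × $15 = $525.00
Overtime: 43 - 35 = 8h
OT pay: 8h × $15 × 2.0 = $240.00
Total = $525.00 + $240.00 = $765.00

$765.00


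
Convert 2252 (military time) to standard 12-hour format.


Hour: 22
22 - 12 = 10 → PM

10:52 PM


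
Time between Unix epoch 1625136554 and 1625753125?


Difference = 1625753125 - 1625136554 = 616571 seconds
In hours: 616571 / 3600 ≈ 171.3
In days: 616571 / 86400 ≈ 7.14

616571 seconds (171.3 hours / 7.14 days)


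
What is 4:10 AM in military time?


Input: 4:10 AM
AM hour stays: 4

04:10


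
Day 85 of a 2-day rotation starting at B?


Shift B

Shifts: A, B
Start: B (index 1)
Day 85: (1 + 85 - 1) mod 2
= 85 mod 2
= 1
Index 1 → shift B


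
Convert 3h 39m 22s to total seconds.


13162 seconds

Hours: 3 × 3600 = 10800
Minutes: 39 × 60 = 2340
Seconds: 22
Total = 10800 + 2340 + 22 = 13162


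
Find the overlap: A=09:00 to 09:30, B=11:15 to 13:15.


Meeting A: 540-570 (in minutes from midnight)
Meeting B: 675-795
Overlap start = max(540, 675) = 675
Overlap end = min(570, 795) = 570
Overlap = max(0, 570 - 675) = 0 min

0 minutes


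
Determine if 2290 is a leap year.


Rules: divisible by 4 AND (not by 100 OR by 400)
2290 ÷ 4 = 572 remainder 2 → not divisible by 4
Not divisible by 4 → not a leap year

No


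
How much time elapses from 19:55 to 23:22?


3h 27m

End time in minutes: 23×60 + 22 = 1402
Start time in minutes: 19×60 + 55 = 1195
Difference = 1402 - 1195 = 207 minutes
= 3 hours 27 minutes


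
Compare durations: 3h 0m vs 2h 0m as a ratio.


3:2 (1.50)

Duration 1: 180 minutes
Duration 2: 120 minutes
Ratio = 180:120
GCD = 60
Simplified = 3:2
As a decimal: 3/2 = 1.50


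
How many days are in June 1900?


30 days

Month: June (month 6)
June has 30 days


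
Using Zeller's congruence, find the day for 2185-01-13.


Thursday

Zeller's congruence:
q=13, m=13, k=84, j=21
h = (13 + ⌊13×14/5⌋ + 84 + ⌊84/4⌋ + ⌊21/4⌋ - 2×21) mod 7
= (13 + 36 + 84 + 21 + 5 - 42) mod 7
= 117 mod 7 = 5
h=5 → Thursday


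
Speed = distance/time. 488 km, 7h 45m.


Distance: 488 km
Time: 7h 45m = 465 min = 465/60 = 31/4 hours
Speed = 488 ÷ (31/4) = 488 × 4 / 31 = 1952/31 ≈ 63.0 km/h

63.0 km/h


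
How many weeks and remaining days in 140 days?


Weeks: 140 ÷ 7 = 20 remainder 0

20 weeks 0 days


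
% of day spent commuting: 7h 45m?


32.3%

Time: 465 minutes
Day: 1440 minutes
Percentage = (465/1440) × 100 ≈ 32.3%


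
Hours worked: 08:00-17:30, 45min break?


8h 45m (525 minutes)

Total time = (17×60+30) - (8×60+0)
= 1050 - 480 = 570 min
Minus break: 570 - 45 = 525 min
= 8h 45m


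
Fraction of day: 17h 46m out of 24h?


0.7403 (74.03%)

Total minutes: 17×60 + 46 = 1066
Day = 24×60 = 1440 minutes
Fraction = 1066/1440 ≈ 0.7403
As a percentage: 1066/1440 × 100 ≈ 74.03%


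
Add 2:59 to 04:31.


Start: 271 minutes from midnight
Add: 179 minutes
Total: 450 minutes
Hours: 450 ÷ 60 = 7 remainder 30

07:30


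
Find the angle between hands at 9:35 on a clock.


Hour hand = 9×30 + 35×0.5 = 287.5°
Minute hand = 35×6 = 210°
Difference = |287.5 - 210| = 77.5°

77.5°


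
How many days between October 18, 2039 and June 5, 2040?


231 days

From October 18, 2039 to June 5, 2040
Rest of October 2039: 31 - 18 = 13
Full months: November 30, December 31, January 31, February 2040 29, March 31, April 30, May 31
Days into June 2040: 5
Total = 13 + 30 + 31 + 31 + 29 + 31 + 30 + 31 + 5 = 231 days


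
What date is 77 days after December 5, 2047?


February 20, 2048

Start: December 5, 2047
Add 77 days
December 5 → January 1: 31 - 5 + 1 = 27 days (77 - 27 = 50 left)
January 1 → February 1: 31 - 1 + 1 = 31 days (50 - 31 = 19 left)
February 1 + 19 = February 20, 2048


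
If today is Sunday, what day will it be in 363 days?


Saturday

Start: Sunday (index 6)
(6 + 363) mod 7
= 369 mod 7
= 5
Index 5 → Saturday


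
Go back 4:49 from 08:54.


Start: 534 minutes from midnight
Subtract: 289 minutes
Remaining: 534 - 289 = 245
Hours: 4, Minutes: 5

04:05


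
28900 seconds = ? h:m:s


8h 1m 40s

Hours: 28900 ÷ 3600 = 8 remainder 100
Minutes: 100 ÷ 60 = 1 remainder 40
Seconds: 40


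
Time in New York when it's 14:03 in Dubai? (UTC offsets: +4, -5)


05:03

Time difference = UTC-5 - UTC+4 = -9 hours
New hour = (14 -9) mod 24
= 5 mod 24 = 5
Minutes unchanged → 05:03


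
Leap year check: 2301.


Rules: divisible by 4 AND (not by 100 OR by 400)
2301 ÷ 4 = 575 remainder 1 → not divisible by 4
Not divisible by 4 → not a leap year

No


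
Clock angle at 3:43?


146.5°

Hour hand = 3×30 + 43×0.5 = 111.5°
Minute hand = 43×6 = 258°
Difference = |111.5 - 258| = 146.5°


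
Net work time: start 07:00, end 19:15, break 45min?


11h 30m (690 minutes)

Total time = (19×60+15) - (7×60+0)
= 1155 - 420 = 735 min
Minus break: 735 - 45 = 690 min
= 11h 30m


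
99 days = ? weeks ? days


Weeks: 99 ÷ 7 = 14 remainder 1

14 weeks 1 days


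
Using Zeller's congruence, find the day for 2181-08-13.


Zeller's congruence:
q=13, m=8, k=81, j=21
h = (13 + ⌊13×9/5⌋ + 81 + ⌊81/4⌋ + ⌊21/4⌋ - 2×21) mod 7
= (13 + 23 + 81 + 20 + 5 - 42) mod 7
= 100 mod 7 = 2
h=2 → Monday

Monday


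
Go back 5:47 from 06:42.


00:55

Start: 402 minutes from midnight
Subtract: 347 minutes
Remaining: 402 - 347 = 55
Hours: 0, Minutes: 55


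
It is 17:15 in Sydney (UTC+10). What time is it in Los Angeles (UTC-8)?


23:15 (previous day)

Time difference = UTC-8 - UTC+10 = -18 hours
New hour = (17 -18) mod 24
= -1 mod 24 = 23
Minutes unchanged → 23:15; -1 < 0 → previous day


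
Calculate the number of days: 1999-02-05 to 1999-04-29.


83 days

From February 5, 1999 to April 29, 1999
Rest of February 1999: 28 - 5 = 23
Full months: March 31
Days into April 1999: 29
Total = 23 + 31 + 29 = 83 days


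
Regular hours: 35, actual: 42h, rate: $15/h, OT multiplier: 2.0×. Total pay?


$735.00

Regular: 35h × $15 = $525.00
Overtime: 42 - 35 = 7h
OT pay: 7h × $15 × 2.0 = $210.00
Total = $525.00 + $210.00 = $735.00


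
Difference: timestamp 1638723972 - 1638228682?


495290 seconds (137.6 hours / 5.73 days)

Difference = 1638723972 - 1638228682 = 495290 seconds
In hours: 495290 / 3600 ≈ 137.6
In days: 495290 / 86400 ≈ 5.73


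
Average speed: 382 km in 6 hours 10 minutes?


Distance: 382 km
Time: 6h 10m = 370 min = 370/60 = 37/6 hours
Speed = 382 ÷ (37/6) = 382 × 6 / 37 = 2292/37 ≈ 61.9 km/h

61.9 km/h


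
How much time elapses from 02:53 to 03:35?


End time in minutes: 3×60 + 35 = 215
Start time in minutes: 2×60 + 53 = 173
Difference = 215 - 173 = 42 minutes
= 0 hours 42 minutes

0h 42m


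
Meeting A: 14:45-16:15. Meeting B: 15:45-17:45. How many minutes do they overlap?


Meeting A: 885-975 (in minutes from midnight)
Meeting B: 945-1065
Overlap start = max(885, 945) = 945
Overlap end = min(975, 1065) = 975
Overlap = max(0, 975 - 945) = 30 min

30 minutes


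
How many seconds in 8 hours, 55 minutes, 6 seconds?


Hours: 8 × 3600 = 28800
Minutes: 55 × 60 = 3300
Seconds: 6
Total = 28800 + 3300 + 6 = 32106

32106 seconds


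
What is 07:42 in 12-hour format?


Hour: 7
7 < 12 → AM

7:42 AM


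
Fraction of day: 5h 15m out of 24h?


Total minutes: 5×60 + 15 = 315
Day = 24×60 = 1440 minutes
Fraction = 315/1440 ≈ 0.2188
As a percentage: 315/1440 × 100 ≈ 21.88%

0.2188 (21.88%)


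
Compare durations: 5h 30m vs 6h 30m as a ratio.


Duration 1: 330 minutes
Duration 2: 390 minutes
Ratio = 330:390
GCD = 30
Simplified = 11:13
As a decimal: 11/13 ≈ 0.85

11:13 (0.85)


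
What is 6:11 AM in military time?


06:11

Input: 6:11 AM
AM hour stays: 6


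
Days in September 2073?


30 days

Month: September (month 9)
September has 30 days


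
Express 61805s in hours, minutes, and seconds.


17h 10m 5s

Hours: 61805 ÷ 3600 = 17 remainder 605
Minutes: 605 ÷ 60 = 10 remainder 5
Seconds: 5


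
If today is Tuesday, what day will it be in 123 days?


Saturday

Start: Tuesday (index 1)
(1 + 123) mod 7
= 124 mod 7
= 5
Index 5 → Saturday


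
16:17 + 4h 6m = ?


Start: 977 minutes from midnight
Add: 246 minutes
Total: 1223 minutes
Hours: 1223 ÷ 60 = 20 remainder 23

20:23


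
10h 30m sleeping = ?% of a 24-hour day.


43.8%

Time: 630 minutes
Day: 1440 minutes
Percentage = (630/1440) × 100 ≈ 43.8%


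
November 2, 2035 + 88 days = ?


Start: November 2, 2035
Add 88 days
November 2 → December 1: 30 - 2 + 1 = 29 days (88 - 29 = 59 left)
December 1 → January 1: 31 - 1 + 1 = 31 days (59 - 31 = 28 left)
January 1 + 28 = January 29, 2036

January 29, 2036


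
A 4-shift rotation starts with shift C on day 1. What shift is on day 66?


Shift D

Shifts: A, B, C, D
Start: C (index 2)
Day 66: (2 + 66 - 1) mod 4
= 67 mod 4
= 3
Index 3 → shift D


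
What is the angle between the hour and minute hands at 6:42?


51.0°

Hour hand = 6×30 + 42×0.5 = 201.0°
Minute hand = 42×6 = 252°
Difference = |201.0 - 252| = 51.0°


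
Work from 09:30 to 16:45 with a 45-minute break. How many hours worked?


Total time = (16×60+45) - (9×60+30)
= 1005 - 570 = 435 min
Minus break: 435 - 45 = 390 min
= 6h 30m

6h 30m (390 minutes)


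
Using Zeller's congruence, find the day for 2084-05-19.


Zeller's congruence:
q=19, m=5, k=84, j=20
h = (19 + ⌊13×6/5⌋ + 84 + ⌊84/4⌋ + ⌊20/4⌋ - 2×20) mod 7
= (19 + 15 + 84 + 21 + 5 - 40) mod 7
= 104 mod 7 = 6
h=6 → Friday

Friday


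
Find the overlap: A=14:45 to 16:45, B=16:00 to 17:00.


45 minutes

Meeting A: 885-1005 (in minutes from midnight)
Meeting B: 960-1020
Overlap start = max(885, 960) = 960
Overlap end = min(1005, 1020) = 1005
Overlap = max(0, 1005 - 960) = 45 min


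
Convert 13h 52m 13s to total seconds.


49933 seconds

Hours: 13 × 3600 = 46800
Minutes: 52 × 60 = 3120
Seconds: 13
Total = 46800 + 3120 + 13 = 49933


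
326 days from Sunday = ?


Thursday

Start: Sunday (index 6)
(6 + 326) mod 7
= 332 mod 7
= 3
Index 3 → Thursday


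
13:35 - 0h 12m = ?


Start: 815 minutes from midnight
Subtract: 12 minutes
Remaining: 815 - 12 = 803
Hours: 13, Minutes: 23

13:23


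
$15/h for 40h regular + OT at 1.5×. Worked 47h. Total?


Regular: 40h × $15 = $600.00
Overtime: 47 - 40 = 7h
OT pay: 7h × $15 × 1.5 = $157.50
Total = $600.00 + $157.50 = $757.50

$757.50


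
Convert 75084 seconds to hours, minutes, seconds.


20h 51m 24s

Hours: 75084 ÷ 3600 = 20 remainder 3084
Minutes: 3084 ÷ 60 = 51 remainder 24
Seconds: 24


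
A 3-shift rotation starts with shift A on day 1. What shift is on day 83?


Shifts: A, B, C
Start: A (index 0)
Day 83: (0 + 83 - 1) mod 3
= 82 mod 3
= 1
Index 1 → shift B

Shift B


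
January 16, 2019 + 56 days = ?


Start: January 16, 2019
Add 56 days
January 16 → February 1: 31 - 16 + 1 = 16 days (56 - 16 = 40 left)
February 1 → March 1: 28 - 1 + 1 = 28 days (40 - 28 = 12 left)
March 1 + 12 = March 13, 2019

March 13, 2019


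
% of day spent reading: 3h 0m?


12.5%

Time: 180 minutes
Day: 1440 minutes
Percentage = (180/1440) × 100 = 12.5%


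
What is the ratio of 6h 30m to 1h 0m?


Duration 1: 390 minutes
Duration 2: 60 minutes
Ratio = 390:60
GCD = 30
Simplified = 13:2
As a decimal: 13/2 = 6.50

13:2 (6.50)


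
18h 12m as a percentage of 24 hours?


Total minutes: 18×60 + 12 = 1092
Day = 24×60 = 1440 minutes
Fraction = 1092/1440 ≈ 0.7583
As a percentage: 1092/1440 × 100 ≈ 75.83%

0.7583 (75.83%)


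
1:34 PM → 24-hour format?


Input: 1:34 PM
PM: 1 + 12 = 13

13:34


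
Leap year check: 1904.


Yes

Rules: divisible by 4 AND (not by 100 OR by 400)
1904 ÷ 4 = 476 exactly → divisible by 4
1904 ÷ 100 = 19 remainder 4 → not divisible by 100
Divisible by 4 but not by 100 → leap year


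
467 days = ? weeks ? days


Weeks: 467 ÷ 7 = 66 remainder 5

66 weeks 5 days


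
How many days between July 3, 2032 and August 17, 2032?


From July 3, 2032 to August 17, 2032
Rest of July 2032: 31 - 3 = 28
Days into August 2032: 17
Total = 28 + 17 = 45 days

45 days


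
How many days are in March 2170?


31 days

Month: March (month 3)
March has 31 days


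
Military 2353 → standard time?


11:53 PM

Hour: 23
23 - 12 = 11 → PM


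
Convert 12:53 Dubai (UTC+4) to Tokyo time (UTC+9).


17:53

Time difference = UTC+9 - UTC+4 = +5 hours
New hour = (12 + 5) mod 24
= 17 mod 24 = 17
Minutes unchanged → 17:53


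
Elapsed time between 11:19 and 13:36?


2h 17m

End time in minutes: 13×60 + 36 = 816
Start time in minutes: 11×60 + 19 = 679
Difference = 816 - 679 = 137 minutes
= 2 hours 17 minutes


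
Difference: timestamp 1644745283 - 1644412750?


Difference = 1644745283 - 1644412750 = 332533 seconds
In hours: 332533 / 3600 ≈ 92.4
In days: 332533 / 86400 ≈ 3.85

332533 seconds (92.4 hours / 3.85 days)


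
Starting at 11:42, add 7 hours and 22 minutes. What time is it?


19:04

Start: 702 minutes from midnight
Add: 442 minutes
Total: 1144 minutes
Hours: 1144 ÷ 60 = 19 remainder 4


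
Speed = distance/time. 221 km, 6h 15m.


35.4 km/h

Distance: 221 km
Time: 6h 15m = 375 min = 375/60 = 25/4 hours
Speed = 221 ÷ (25/4) = 221 × 4 / 25 = 884/25 ≈ 35.4 km/h


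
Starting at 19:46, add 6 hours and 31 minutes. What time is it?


02:17 (next day)

Start: 1186 minutes from midnight
Add: 391 minutes
Total: 1577 minutes
Hours: 1577 ÷ 60 = 26 remainder 17
26 ≥ 24 → 26 - 24 = 2 (next day)


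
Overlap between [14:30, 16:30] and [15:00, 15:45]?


45 minutes

Meeting A: 870-990 (in minutes from midnight)
Meeting B: 900-945
Overlap start = max(870, 900) = 900
Overlap end = min(990, 945) = 945
Overlap = max(0, 945 - 900) = 45 min


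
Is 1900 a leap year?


No

Rules: divisible by 4 AND (not by 100 OR by 400)
1900 ÷ 4 = 475 exactly → divisible by 4
1900 ÷ 100 = 19 exactly → divisible by 100
1900 ÷ 400 = 4 remainder 300 → not divisible by 400
Divisible by 100 but not by 400 → not a leap year


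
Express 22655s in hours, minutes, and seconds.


6h 17m 35s

Hours: 22655 ÷ 3600 = 6 remainder 1055
Minutes: 1055 ÷ 60 = 17 remainder 35
Seconds: 35


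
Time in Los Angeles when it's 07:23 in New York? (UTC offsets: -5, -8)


Time difference = UTC-8 - UTC-5 = -3 hours
New hour = (7 -3) mod 24
= 4 mod 24 = 4
Minutes unchanged → 04:23

04:23


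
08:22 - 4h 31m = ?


Start: 502 minutes from midnight
Subtract: 271 minutes
Remaining: 502 - 271 = 231
Hours: 3, Minutes: 51

03:51


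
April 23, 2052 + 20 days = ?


May 13, 2052

Start: April 23, 2052
Add 20 days
April 23 → May 1: 30 - 23 + 1 = 8 days (20 - 8 = 12 left)
May 1 + 12 = May 13, 2052


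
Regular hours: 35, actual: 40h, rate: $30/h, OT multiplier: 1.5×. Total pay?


Regular: 35h × $30 = $1050.00
Overtime: 40 - 35 = 5h
OT pay: 5h × $30 × 1.5 = $225.00
Total = $1050.00 + $225.00 = $1275.00

$1275.00


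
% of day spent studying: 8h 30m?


35.4%

Time: 510 minutes
Day: 1440 minutes
Percentage = (510/1440) × 100 ≈ 35.4%


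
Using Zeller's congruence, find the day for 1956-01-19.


Thursday

Zeller's congruence:
q=19, m=13, k=55, j=19
h = (19 + ⌊13×14/5⌋ + 55 + ⌊55/4⌋ + ⌊19/4⌋ - 2×19) mod 7
= (19 + 36 + 55 + 13 + 4 - 38) mod 7
= 89 mod 7 = 5
h=5 → Thursday


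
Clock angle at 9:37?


Hour hand = 9×30 + 37×0.5 = 288.5°
Minute hand = 37×6 = 222°
Difference = |288.5 - 222| = 66.5°

66.5°


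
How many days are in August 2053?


Month: August (month 8)
August has 31 days

31 days


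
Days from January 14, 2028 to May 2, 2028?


From January 14, 2028 to May 2, 2028
Rest of January 2028: 31 - 14 = 17
Full months: February 2028 29, March 31, April 30
Days into May 2028: 2
Total = 17 + 29 + 31 + 30 + 2 = 109 days

109 days


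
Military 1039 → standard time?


Hour: 10
10 < 12 → AM

10:39 AM


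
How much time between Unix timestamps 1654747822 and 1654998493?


250671 seconds (69.6 hours / 2.90 days)

Difference = 1654998493 - 1654747822 = 250671 seconds
In hours: 250671 / 3600 ≈ 69.6
In days: 250671 / 86400 ≈ 2.90


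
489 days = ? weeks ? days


69 weeks 6 days

Weeks: 489 ÷ 7 = 69 remainder 6


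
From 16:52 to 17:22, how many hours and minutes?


End time in minutes: 17×60 + 22 = 1042
Start time in minutes: 16×60 + 52 = 1012
Difference = 1042 - 1012 = 30 minutes
= 0 hours 30 minutes

0h 30m


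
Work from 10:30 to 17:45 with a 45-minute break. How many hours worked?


Total time = (17×60+45) - (10×60+30)
= 1065 - 630 = 435 min
Minus break: 435 - 45 = 390 min
= 6h 30m

6h 30m (390 minutes)


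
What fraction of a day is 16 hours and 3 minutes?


Total minutes: 16×60 + 3 = 963
Day = 24×60 = 1440 minutes
Fraction = 963/1440 ≈ 0.6688
As a percentage: 963/1440 × 100 ≈ 66.88%

0.6688 (66.88%)


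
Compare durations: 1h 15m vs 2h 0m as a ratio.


5:8 (0.63)

Duration 1: 75 minutes
Duration 2: 120 minutes
Ratio = 75:120
GCD = 15
Simplified = 5:8
As a decimal: 5/8 ≈ 0.63


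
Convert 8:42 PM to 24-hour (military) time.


Input: 8:42 PM
PM: 8 + 12 = 20

20:42


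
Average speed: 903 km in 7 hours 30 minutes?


Distance: 903 km
Time: 7h 30m = 450 min = 450/60 = 15/2 hours
Speed = 903 ÷ (15/2) = 903 × 2 / 15 = 1806/15 = 120.4 km/h

120.4 km/h


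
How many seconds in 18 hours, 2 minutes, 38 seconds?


64958 seconds

Hours: 18 × 3600 = 64800
Minutes: 2 × 60 = 120
Seconds: 38
Total = 64800 + 120 + 38 = 64958


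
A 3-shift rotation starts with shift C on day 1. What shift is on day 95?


Shifts: A, B, C
Start: C (index 2)
Day 95: (2 + 95 - 1) mod 3
= 96 mod 3
= 0
Index 0 → shift A

Shift A


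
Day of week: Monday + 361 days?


Start: Monday (index 0)
(0 + 361) mod 7
= 361 mod 7
= 4
Index 4 → Friday

Friday


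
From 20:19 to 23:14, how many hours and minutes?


End time in minutes: 23×60 + 14 = 1394
Start time in minutes: 20×60 + 19 = 1219
Difference = 1394 - 1219 = 175 minutes
= 2 hours 55 minutes

2h 55m


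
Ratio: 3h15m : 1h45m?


Duration 1: 195 minutes
Duration 2: 105 minutes
Ratio = 195:105
GCD = 15
Simplified = 13:7
As a decimal: 13/7 ≈ 1.86

13:7 (1.86)


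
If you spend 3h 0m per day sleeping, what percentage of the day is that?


Time: 180 minutes
Day: 1440 minutes
Percentage = (180/1440) × 100 = 12.5%

12.5%


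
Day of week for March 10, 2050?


Zeller's congruence:
q=10, m=3, k=50, j=20
h = (10 + ⌊13×4/5⌋ + 50 + ⌊50/4⌋ + ⌊20/4⌋ - 2×20) mod 7
= (10 + 10 + 50 + 12 + 5 - 40) mod 7
= 47 mod 7 = 5
h=5 → Thursday

Thursday


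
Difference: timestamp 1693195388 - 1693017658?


Difference = 1693195388 - 1693017658 = 177730 seconds
In hours: 177730 / 3600 ≈ 49.4
In days: 177730 / 86400 ≈ 2.06

177730 seconds (49.4 hours / 2.06 days)


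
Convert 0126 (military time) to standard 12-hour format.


1:26 AM

Hour: 1
1 < 12 → AM


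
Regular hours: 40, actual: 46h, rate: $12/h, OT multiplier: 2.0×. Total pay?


Regular: 40h × $12 = $480.00
Overtime: 46 - 40 = 6h
OT pay: 6h × $12 × 2.0 = $144.00
Total = $480.00 + $144.00 = $624.00

$624.00


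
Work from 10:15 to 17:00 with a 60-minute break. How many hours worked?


5h 45m (345 minutes)

Total time = (17×60+0) - (10×60+15)
= 1020 - 615 = 405 min
Minus break: 405 - 60 = 345 min
= 5h 45m


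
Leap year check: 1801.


No

Rules: divisible by 4 AND (not by 100 OR by 400)
1801 ÷ 4 = 450 remainder 1 → not divisible by 4
Not divisible by 4 → not a leap year


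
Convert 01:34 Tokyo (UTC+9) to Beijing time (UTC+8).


00:34

Time difference = UTC+8 - UTC+9 = -1 hours
New hour = (1 -1) mod 24
= 0 mod 24 = 0
Minutes unchanged → 00:34


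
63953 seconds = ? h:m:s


Hours: 63953 ÷ 3600 = 17 remainder 2753
Minutes: 2753 ÷ 60 = 45 remainder 53
Seconds: 53

17h 45m 53s


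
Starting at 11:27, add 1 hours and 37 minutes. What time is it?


13:04

Start: 687 minutes from midnight
Add: 97 minutes
Total: 784 minutes
Hours: 784 ÷ 60 = 13 remainder 4


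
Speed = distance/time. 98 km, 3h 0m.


32.7 km/h

Distance: 98 km
Time: 3 hours
Speed = 98 / 3 ≈ 32.7 km/h


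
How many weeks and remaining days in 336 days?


Weeks: 336 ÷ 7 = 48 remainder 0

48 weeks 0 days


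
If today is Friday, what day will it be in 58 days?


Sunday

Start: Friday (index 4)
(4 + 58) mod 7
= 62 mod 7
= 6
Index 6 → Sunday


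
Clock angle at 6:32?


Hour hand = 6×30 + 32×0.5 = 196.0°
Minute hand = 32×6 = 192°
Difference = |196.0 - 192| = 4.0°

4.0°


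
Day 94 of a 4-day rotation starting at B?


Shifts: A, B, C, D
Start: B (index 1)
Day 94: (1 + 94 - 1) mod 4
= 94 mod 4
= 2
Index 2 → shift C

Shift C


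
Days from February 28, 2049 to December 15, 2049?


From February 28, 2049 to December 15, 2049
Rest of February 2049: 28 - 28 = 0
Full months: March 31, April 30, May 31, June 30, July 31, August 31, September 30, October 31, November 30
Days into December 2049: 15
Total = 0 + 31 + 30 + 31 + 30 + 31 + 31 + 30 + 31 + 30 + 15 = 290 days

290 days


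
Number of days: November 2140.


Month: November (month 11)
November has 30 days

30 days


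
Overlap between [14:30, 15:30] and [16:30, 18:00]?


Meeting A: 870-930 (in minutes from midnight)
Meeting B: 990-1080
Overlap start = max(870, 990) = 990
Overlap end = min(930, 1080) = 930
Overlap = max(0, 930 - 990) = 0 min

0 minutes


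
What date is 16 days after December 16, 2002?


Start: December 16, 2002
Add 16 days
December 16 → January 1: 31 - 16 + 1 = 16 days (16 - 16 = 0 left)
Land exactly on January 1, 2003

January 1, 2003


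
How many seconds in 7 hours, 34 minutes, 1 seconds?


Hours: 7 × 3600 = 25200
Minutes: 34 × 60 = 2040
Seconds: 1
Total = 25200 + 2040 + 1 = 27241

27241 seconds


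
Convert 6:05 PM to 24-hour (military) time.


Input: 6:05 PM
PM: 6 + 12 = 18

18:05


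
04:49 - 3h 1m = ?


Start: 289 minutes from midnight
Subtract: 181 minutes
Remaining: 289 - 181 = 108
Hours: 1, Minutes: 48

01:48


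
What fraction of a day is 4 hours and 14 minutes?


0.1764 (17.64%)

Total minutes: 4×60 + 14 = 254
Day = 24×60 = 1440 minutes
Fraction = 254/1440 ≈ 0.1764
As a percentage: 254/1440 × 100 ≈ 17.64%


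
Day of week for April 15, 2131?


Sunday

Zeller's congruence:
q=15, m=4, k=31, j=21
h = (15 + ⌊13×5/5⌋ + 31 + ⌊31/4⌋ + ⌊21/4⌋ - 2×21) mod 7
= (15 + 13 + 31 + 7 + 5 - 42) mod 7
= 29 mod 7 = 1
h=1 → Sunday


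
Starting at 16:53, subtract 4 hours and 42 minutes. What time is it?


12:11

Start: 1013 minutes from midnight
Subtract: 282 minutes
Remaining: 1013 - 282 = 731
Hours: 12, Minutes: 11


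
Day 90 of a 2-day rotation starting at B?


Shifts: A, B
Start: B (index 1)
Day 90: (1 + 90 - 1) mod 2
= 90 mod 2
= 0
Index 0 → shift A

Shift A


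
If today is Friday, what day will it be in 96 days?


Start: Friday (index 4)
(4 + 96) mod 7
= 100 mod 7
= 2
Index 2 → Wednesday

Wednesday


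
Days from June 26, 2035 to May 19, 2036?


328 days

From June 26, 2035 to May 19, 2036
Rest of June 2035: 30 - 26 = 4
Full months: July 31, August 31, September 30, October 31, November 30, December 31, January 31, February 2036 29, March 31, April 30
Days into May 2036: 19
Total = 4 + 31 + 31 + 30 + 31 + 30 + 31 + 31 + 29 + 31 + 30 + 19 = 328 days


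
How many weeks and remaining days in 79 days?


11 weeks 2 days

Weeks: 79 ÷ 7 = 11 remainder 2


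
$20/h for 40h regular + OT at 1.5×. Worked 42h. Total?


$860.00

Regular: 40h × $20 = $800.00
Overtime: 42 - 40 = 2h
OT pay: 2h × $20 × 1.5 = $60.00
Total = $800.00 + $60.00 = $860.00


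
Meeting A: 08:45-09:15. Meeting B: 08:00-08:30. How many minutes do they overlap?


Meeting A: 525-555 (in minutes from midnight)
Meeting B: 480-510
Overlap start = max(525, 480) = 525
Overlap end = min(555, 510) = 510
Overlap = max(0, 510 - 525) = 0 min

0 minutes


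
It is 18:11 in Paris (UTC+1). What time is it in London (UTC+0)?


17:11

Time difference = UTC+0 - UTC+1 = -1 hours
New hour = (18 -1) mod 24
= 17 mod 24 = 17
Minutes unchanged → 17:11


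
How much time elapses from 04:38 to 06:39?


End time in minutes: 6×60 + 39 = 399
Start time in minutes: 4×60 + 38 = 278
Difference = 399 - 278 = 121 minutes
= 2 hours 1 minutes

2h 1m


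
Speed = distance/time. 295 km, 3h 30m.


Distance: 295 km
Time: 3h 30m = 210 min = 210/60 = 7/2 hours
Speed = 295 ÷ (7/2) = 295 × 2 / 7 = 590/7 ≈ 84.3 km/h

84.3 km/h


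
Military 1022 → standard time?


10:22 AM

Hour: 10
10 < 12 → AM


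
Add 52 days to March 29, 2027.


May 20, 2027

Start: March 29, 2027
Add 52 days
March 29 → April 1: 31 - 29 + 1 = 3 days (52 - 3 = 49 left)
April 1 → May 1: 30 - 1 + 1 = 30 days (49 - 30 = 19 left)
May 1 + 19 = May 20, 2027


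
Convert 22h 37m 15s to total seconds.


Hours: 22 × 3600 = 79200
Minutes: 37 × 60 = 2220
Seconds: 15
Total = 79200 + 2220 + 15 = 81435

81435 seconds


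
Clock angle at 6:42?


Hour hand = 6×30 + 42×0.5 = 201.0°
Minute hand = 42×6 = 252°
Difference = |201.0 - 252| = 51.0°

51.0°


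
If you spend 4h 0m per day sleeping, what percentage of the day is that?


Time: 240 minutes
Day: 1440 minutes
Percentage = (240/1440) × 100 ≈ 16.7%

16.7%


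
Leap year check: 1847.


No

Rules: divisible by 4 AND (not by 100 OR by 400)
1847 ÷ 4 = 461 remainder 3 → not divisible by 4
Not divisible by 4 → not a leap year


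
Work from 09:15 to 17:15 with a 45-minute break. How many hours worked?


7h 15m (435 minutes)

Total time = (17×60+15) - (9×60+15)
= 1035 - 555 = 480 min
Minus break: 480 - 45 = 435 min
= 7h 15m


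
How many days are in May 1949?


Month: May (month 5)
May has 31 days

31 days


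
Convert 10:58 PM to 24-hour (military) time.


Input: 10:58 PM
PM: 10 + 12 = 22

22:58


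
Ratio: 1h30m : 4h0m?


3:8 (0.38)

Duration 1: 90 minutes
Duration 2: 240 minutes
Ratio = 90:240
GCD = 30
Simplified = 3:8
As a decimal: 3/8 ≈ 0.38


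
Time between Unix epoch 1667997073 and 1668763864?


766791 seconds (213.0 hours / 8.87 days)

Difference = 1668763864 - 1667997073 = 766791 seconds
In hours: 766791 / 3600 ≈ 213.0
In days: 766791 / 86400 ≈ 8.87


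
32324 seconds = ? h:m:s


8h 58m 44s

Hours: 32324 ÷ 3600 = 8 remainder 3524
Minutes: 3524 ÷ 60 = 58 remainder 44
Seconds: 44


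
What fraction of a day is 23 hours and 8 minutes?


0.9639 (96.39%)

Total minutes: 23×60 + 8 = 1388
Day = 24×60 = 1440 minutes
Fraction = 1388/1440 ≈ 0.9639
As a percentage: 1388/1440 × 100 ≈ 96.39%


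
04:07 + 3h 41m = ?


Start: 247 minutes from midnight
Add: 221 minutes
Total: 468 minutes
Hours: 468 ÷ 60 = 7 remainder 48

07:48


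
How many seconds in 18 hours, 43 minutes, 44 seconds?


67424 seconds

Hours: 18 × 3600 = 64800
Minutes: 43 × 60 = 2580
Seconds: 44
Total = 64800 + 2580 + 44 = 67424


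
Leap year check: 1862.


No

Rules: divisible by 4 AND (not by 100 OR by 400)
1862 ÷ 4 = 465 remainder 2 → not divisible by 4
Not divisible by 4 → not a leap year


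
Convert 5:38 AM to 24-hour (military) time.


05:38

Input: 5:38 AM
AM hour stays: 5


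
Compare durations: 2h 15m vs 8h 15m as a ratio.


Duration 1: 135 minutes
Duration 2: 495 minutes
Ratio = 135:495
GCD = 45
Simplified = 3:11
As a decimal: 3/11 ≈ 0.27

3:11 (0.27)


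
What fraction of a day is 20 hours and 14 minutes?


0.8431 (84.31%)

Total minutes: 20×60 + 14 = 1214
Day = 24×60 = 1440 minutes
Fraction = 1214/1440 ≈ 0.8431
As a percentage: 1214/1440 × 100 ≈ 84.31%


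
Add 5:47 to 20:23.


Start: 1223 minutes from midnight
Add: 347 minutes
Total: 1570 minutes
Hours: 1570 ÷ 60 = 26 remainder 10
26 ≥ 24 → 26 - 24 = 2 (next day)

02:10 (next day)


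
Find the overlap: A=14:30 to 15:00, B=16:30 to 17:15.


Meeting A: 870-900 (in minutes from midnight)
Meeting B: 990-1035
Overlap start = max(870, 990) = 990
Overlap end = min(900, 1035) = 900
Overlap = max(0, 900 - 990) = 0 min

0 minutes


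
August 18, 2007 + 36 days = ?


September 23, 2007

Start: August 18, 2007
Add 36 days
August 18 → September 1: 31 - 18 + 1 = 14 days (36 - 14 = 22 left)
September 1 + 22 = September 23, 2007


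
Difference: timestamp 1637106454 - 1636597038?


Difference = 1637106454 - 1636597038 = 509416 seconds
In hours: 509416 / 3600 ≈ 141.5
In days: 509416 / 86400 ≈ 5.90

509416 seconds (141.5 hours / 5.90 days)


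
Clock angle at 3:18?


9.0°

Hour hand = 3×30 + 18×0.5 = 99.0°
Minute hand = 18×6 = 108°
Difference = |99.0 - 108| = 9.0°


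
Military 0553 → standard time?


Hour: 5
5 < 12 → AM

5:53 AM


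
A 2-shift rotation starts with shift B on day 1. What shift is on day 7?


Shift B

Shifts: A, B
Start: B (index 1)
Day 7: (1 + 7 - 1) mod 2
= 7 mod 2
= 1
Index 1 → shift B


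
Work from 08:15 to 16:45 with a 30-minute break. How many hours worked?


Total time = (16×60+45) - (8×60+15)
= 1005 - 495 = 510 min
Minus break: 510 - 30 = 480 min
= 8h 0m

8h 0m (480 minutes)


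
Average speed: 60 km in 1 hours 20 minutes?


Distance: 60 km
Time: 1h 20m = 80 min = 80/60 = 4/3 hours
Speed = 60 ÷ (4/3) = 60 × 3 / 4 = 180/4 = 45.0 km/h

45.0 km/h


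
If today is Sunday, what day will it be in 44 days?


Tuesday

Start: Sunday (index 6)
(6 + 44) mod 7
= 50 mod 7
= 1
Index 1 → Tuesday


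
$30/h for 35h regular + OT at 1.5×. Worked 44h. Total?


$1455.00

Regular: 35h × $30 = $1050.00
Overtime: 44 - 35 = 9h
OT pay: 9h × $30 × 1.5 = $405.00
Total = $1050.00 + $405.00 = $1455.00


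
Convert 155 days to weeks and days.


22 weeks 1 days

Weeks: 155 ÷ 7 = 22 remainder 1


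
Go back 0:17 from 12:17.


12:00

Start: 737 minutes from midnight
Subtract: 17 minutes
Remaining: 737 - 17 = 720
Hours: 12, Minutes: 0


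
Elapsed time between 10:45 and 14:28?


End time in minutes: 14×60 + 28 = 868
Start time in minutes: 10×60 + 45 = 645
Difference = 868 - 645 = 223 minutes
= 3 hours 43 minutes

3h 43m


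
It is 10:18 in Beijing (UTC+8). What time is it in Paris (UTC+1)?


03:18

Time difference = UTC+1 - UTC+8 = -7 hours
New hour = (10 -7) mod 24
= 3 mod 24 = 3
Minutes unchanged → 03:18


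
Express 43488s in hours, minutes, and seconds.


12h 4m 48s

Hours: 43488 ÷ 3600 = 12 remainder 288
Minutes: 288 ÷ 60 = 4 remainder 48
Seconds: 48


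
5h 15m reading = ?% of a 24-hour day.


21.9%

Time: 315 minutes
Day: 1440 minutes
Percentage = (315/1440) × 100 ≈ 21.9%


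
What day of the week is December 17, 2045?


Sunday

Zeller's congruence:
q=17, m=12, k=45, j=20
h = (17 + ⌊13×13/5⌋ + 45 + ⌊45/4⌋ + ⌊20/4⌋ - 2×20) mod 7
= (17 + 33 + 45 + 11 + 5 - 40) mod 7
= 71 mod 7 = 1
h=1 → Sunday


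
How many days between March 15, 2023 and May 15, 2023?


61 days

From March 15, 2023 to May 15, 2023
Rest of March 2023: 31 - 15 = 16
Full months: April 30
Days into May 2023: 15
Total = 16 + 30 + 15 = 61 days


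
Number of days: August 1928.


31 days

Month: August (month 8)
August has 31 days


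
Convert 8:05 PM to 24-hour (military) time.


Input: 8:05 PM
PM: 8 + 12 = 20

20:05


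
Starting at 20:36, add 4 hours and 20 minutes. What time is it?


00:56 (next day)

Start: 1236 minutes from midnight
Add: 260 minutes
Total: 1496 minutes
Hours: 1496 ÷ 60 = 24 remainder 56
24 ≥ 24 → 24 - 24 = 0 (next day)


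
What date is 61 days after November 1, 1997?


Start: November 1, 1997
Add 61 days
November 1 → December 1: 30 - 1 + 1 = 30 days (61 - 30 = 31 left)
December 1 → January 1: 31 - 1 + 1 = 31 days (31 - 31 = 0 left)
Land exactly on January 1, 1998

January 1, 1998


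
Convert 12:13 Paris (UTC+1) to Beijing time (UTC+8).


19:13

Time difference = UTC+8 - UTC+1 = +7 hours
New hour = (12 + 7) mod 24
= 19 mod 24 = 19
Minutes unchanged → 19:13


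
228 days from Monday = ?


Friday

Start: Monday (index 0)
(0 + 228) mod 7
= 228 mod 7
= 4
Index 4 → Friday


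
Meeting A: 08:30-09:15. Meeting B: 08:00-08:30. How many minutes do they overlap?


0 minutes

Meeting A: 510-555 (in minutes from midnight)
Meeting B: 480-510
Overlap start = max(510, 480) = 510
Overlap end = min(555, 510) = 510
Overlap = max(0, 510 - 510) = 0 min


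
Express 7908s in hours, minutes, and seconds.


2h 11m 48s

Hours: 7908 ÷ 3600 = 2 remainder 708
Minutes: 708 ÷ 60 = 11 remainder 48
Seconds: 48


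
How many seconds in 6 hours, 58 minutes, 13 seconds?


25093 seconds

Hours: 6 × 3600 = 21600
Minutes: 58 × 60 = 3480
Seconds: 13
Total = 21600 + 3480 + 13 = 25093


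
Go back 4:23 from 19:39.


Start: 1179 minutes from midnight
Subtract: 263 minutes
Remaining: 1179 - 263 = 916
Hours: 15, Minutes: 16

15:16


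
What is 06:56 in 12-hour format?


6:56 AM

Hour: 6
6 < 12 → AM


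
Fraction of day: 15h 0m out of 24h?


0.6250 (62.50%)

Total minutes: 15×60 + 0 = 900
Day = 24×60 = 1440 minutes
Fraction = 900/1440 = 0.6250
As a percentage: 900/1440 × 100 = 62.50%


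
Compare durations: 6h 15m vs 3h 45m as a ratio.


5:3 (1.67)

Duration 1: 375 minutes
Duration 2: 225 minutes
Ratio = 375:225
GCD = 75
Simplified = 5:3
As a decimal: 5/3 ≈ 1.67


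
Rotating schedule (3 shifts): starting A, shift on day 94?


Shift A

Shifts: A, B, C
Start: A (index 0)
Day 94: (0 + 94 - 1) mod 3
= 93 mod 3
= 0
Index 0 → shift A


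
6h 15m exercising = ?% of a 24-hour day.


26.0%

Time: 375 minutes
Day: 1440 minutes
Percentage = (375/1440) × 100 ≈ 26.0%


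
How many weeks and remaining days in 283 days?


Weeks: 283 ÷ 7 = 40 remainder 3

40 weeks 3 days


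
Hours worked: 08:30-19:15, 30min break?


Total time = (19×60+15) - (8×60+30)
= 1155 - 510 = 645 min
Minus break: 645 - 30 = 615 min
= 10h 15m

10h 15m (615 minutes)


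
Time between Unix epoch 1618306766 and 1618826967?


Difference = 1618826967 - 1618306766 = 520201 seconds
In hours: 520201 / 3600 ≈ 144.5
In days: 520201 / 86400 ≈ 6.02

520201 seconds (144.5 hours / 6.02 days)


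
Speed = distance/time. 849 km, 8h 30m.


Distance: 849 km
Time: 8h 30m = 510 min = 510/60 = 17/2 hours
Speed = 849 ÷ (17/2) = 849 × 2 / 17 = 1698/17 ≈ 99.9 km/h

99.9 km/h


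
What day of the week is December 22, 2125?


Zeller's congruence:
q=22, m=12, k=25, j=21
h = (22 + ⌊13×13/5⌋ + 25 + ⌊25/4⌋ + ⌊21/4⌋ - 2×21) mod 7
= (22 + 33 + 25 + 6 + 5 - 42) mod 7
= 49 mod 7 = 0
h=0 → Saturday

Saturday


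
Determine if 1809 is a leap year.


No

Rules: divisible by 4 AND (not by 100 OR by 400)
1809 ÷ 4 = 452 remainder 1 → not divisible by 4
Not divisible by 4 → not a leap year


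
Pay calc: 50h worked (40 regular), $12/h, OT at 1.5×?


Regular: 40h × $12 = $480.00
Overtime: 50 - 40 = 10h
OT pay: 10h × $12 × 1.5 = $180.00
Total = $480.00 + $180.00 = $660.00

$660.00


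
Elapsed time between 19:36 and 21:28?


End time in minutes: 21×60 + 28 = 1288
Start time in minutes: 19×60 + 36 = 1176
Difference = 1288 - 1176 = 112 minutes
= 1 hours 52 minutes

1h 52m
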